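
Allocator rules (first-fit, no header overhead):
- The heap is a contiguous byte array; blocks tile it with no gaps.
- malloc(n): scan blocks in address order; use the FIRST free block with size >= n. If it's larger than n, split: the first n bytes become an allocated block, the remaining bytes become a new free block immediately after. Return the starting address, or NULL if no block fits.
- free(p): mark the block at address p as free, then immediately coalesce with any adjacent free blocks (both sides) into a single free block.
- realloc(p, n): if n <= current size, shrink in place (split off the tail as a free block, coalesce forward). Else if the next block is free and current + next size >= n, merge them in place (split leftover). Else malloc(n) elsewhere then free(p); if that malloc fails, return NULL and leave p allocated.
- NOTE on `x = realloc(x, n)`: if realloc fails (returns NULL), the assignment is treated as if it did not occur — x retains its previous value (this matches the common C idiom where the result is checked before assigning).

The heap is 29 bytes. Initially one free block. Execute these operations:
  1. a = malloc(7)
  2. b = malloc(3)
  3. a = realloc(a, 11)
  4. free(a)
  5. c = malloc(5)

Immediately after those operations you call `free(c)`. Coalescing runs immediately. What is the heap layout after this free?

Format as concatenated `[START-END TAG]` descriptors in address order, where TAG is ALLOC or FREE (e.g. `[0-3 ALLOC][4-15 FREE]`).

Answer: [0-6 FREE][7-9 ALLOC][10-28 FREE]

Derivation:
Op 1: a = malloc(7) -> a = 0; heap: [0-6 ALLOC][7-28 FREE]
Op 2: b = malloc(3) -> b = 7; heap: [0-6 ALLOC][7-9 ALLOC][10-28 FREE]
Op 3: a = realloc(a, 11) -> a = 10; heap: [0-6 FREE][7-9 ALLOC][10-20 ALLOC][21-28 FREE]
Op 4: free(a) -> (freed a); heap: [0-6 FREE][7-9 ALLOC][10-28 FREE]
Op 5: c = malloc(5) -> c = 0; heap: [0-4 ALLOC][5-6 FREE][7-9 ALLOC][10-28 FREE]
free(c): c = 0 -> block [0-4 ALLOC]; mark free, coalesce with adjacent free neighbors -> [0-6 FREE][7-9 ALLOC][10-28 FREE]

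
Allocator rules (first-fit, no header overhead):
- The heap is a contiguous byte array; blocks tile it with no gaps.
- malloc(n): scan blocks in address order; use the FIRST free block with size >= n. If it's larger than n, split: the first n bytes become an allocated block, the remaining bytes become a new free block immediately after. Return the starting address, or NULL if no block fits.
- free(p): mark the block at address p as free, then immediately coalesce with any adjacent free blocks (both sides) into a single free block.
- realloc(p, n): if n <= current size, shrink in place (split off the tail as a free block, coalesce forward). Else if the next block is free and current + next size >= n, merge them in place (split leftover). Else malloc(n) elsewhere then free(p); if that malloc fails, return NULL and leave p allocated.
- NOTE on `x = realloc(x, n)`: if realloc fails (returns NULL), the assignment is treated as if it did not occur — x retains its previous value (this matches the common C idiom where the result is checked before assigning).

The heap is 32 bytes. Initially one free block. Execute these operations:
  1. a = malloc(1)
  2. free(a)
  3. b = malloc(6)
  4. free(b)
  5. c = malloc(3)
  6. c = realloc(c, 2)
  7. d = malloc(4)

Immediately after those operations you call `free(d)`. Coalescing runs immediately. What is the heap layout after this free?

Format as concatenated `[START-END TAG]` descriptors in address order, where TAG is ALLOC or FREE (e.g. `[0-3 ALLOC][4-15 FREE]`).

Answer: [0-1 ALLOC][2-31 FREE]

Derivation:
Op 1: a = malloc(1) -> a = 0; heap: [0-0 ALLOC][1-31 FREE]
Op 2: free(a) -> (freed a); heap: [0-31 FREE]
Op 3: b = malloc(6) -> b = 0; heap: [0-5 ALLOC][6-31 FREE]
Op 4: free(b) -> (freed b); heap: [0-31 FREE]
Op 5: c = malloc(3) -> c = 0; heap: [0-2 ALLOC][3-31 FREE]
Op 6: c = realloc(c, 2) -> c = 0; heap: [0-1 ALLOC][2-31 FREE]
Op 7: d = malloc(4) -> d = 2; heap: [0-1 ALLOC][2-5 ALLOC][6-31 FREE]
free(d): d = 2 -> block [2-5 ALLOC]; mark free, coalesce with adjacent free neighbors -> [0-1 ALLOC][2-31 FREE]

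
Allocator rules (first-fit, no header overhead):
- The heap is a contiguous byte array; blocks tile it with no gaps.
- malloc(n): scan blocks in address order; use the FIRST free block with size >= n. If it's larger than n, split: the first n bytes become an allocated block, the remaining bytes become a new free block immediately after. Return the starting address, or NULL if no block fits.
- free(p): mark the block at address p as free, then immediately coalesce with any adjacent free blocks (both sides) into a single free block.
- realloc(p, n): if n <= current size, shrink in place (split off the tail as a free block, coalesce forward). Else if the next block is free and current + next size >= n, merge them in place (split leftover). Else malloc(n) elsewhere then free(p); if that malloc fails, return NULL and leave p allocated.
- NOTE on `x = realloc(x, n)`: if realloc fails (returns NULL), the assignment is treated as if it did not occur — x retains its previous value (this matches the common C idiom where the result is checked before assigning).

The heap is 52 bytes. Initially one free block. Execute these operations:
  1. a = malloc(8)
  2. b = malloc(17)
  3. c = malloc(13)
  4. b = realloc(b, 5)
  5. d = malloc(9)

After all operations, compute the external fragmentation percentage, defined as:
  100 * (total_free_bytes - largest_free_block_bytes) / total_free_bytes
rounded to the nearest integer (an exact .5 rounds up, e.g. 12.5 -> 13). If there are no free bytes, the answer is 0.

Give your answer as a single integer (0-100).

Answer: 18

Derivation:
Op 1: a = malloc(8) -> a = 0; heap: [0-7 ALLOC][8-51 FREE]
Op 2: b = malloc(17) -> b = 8; heap: [0-7 ALLOC][8-24 ALLOC][25-51 FREE]
Op 3: c = malloc(13) -> c = 25; heap: [0-7 ALLOC][8-24 ALLOC][25-37 ALLOC][38-51 FREE]
Op 4: b = realloc(b, 5) -> b = 8; heap: [0-7 ALLOC][8-12 ALLOC][13-24 FREE][25-37 ALLOC][38-51 FREE]
Op 5: d = malloc(9) -> d = 13; heap: [0-7 ALLOC][8-12 ALLOC][13-21 ALLOC][22-24 FREE][25-37 ALLOC][38-51 FREE]
Free blocks: [3 14] total_free=17 largest=14 -> 100*(17-14)/17 = 300/17 ≈ 17.647 -> rounds to 18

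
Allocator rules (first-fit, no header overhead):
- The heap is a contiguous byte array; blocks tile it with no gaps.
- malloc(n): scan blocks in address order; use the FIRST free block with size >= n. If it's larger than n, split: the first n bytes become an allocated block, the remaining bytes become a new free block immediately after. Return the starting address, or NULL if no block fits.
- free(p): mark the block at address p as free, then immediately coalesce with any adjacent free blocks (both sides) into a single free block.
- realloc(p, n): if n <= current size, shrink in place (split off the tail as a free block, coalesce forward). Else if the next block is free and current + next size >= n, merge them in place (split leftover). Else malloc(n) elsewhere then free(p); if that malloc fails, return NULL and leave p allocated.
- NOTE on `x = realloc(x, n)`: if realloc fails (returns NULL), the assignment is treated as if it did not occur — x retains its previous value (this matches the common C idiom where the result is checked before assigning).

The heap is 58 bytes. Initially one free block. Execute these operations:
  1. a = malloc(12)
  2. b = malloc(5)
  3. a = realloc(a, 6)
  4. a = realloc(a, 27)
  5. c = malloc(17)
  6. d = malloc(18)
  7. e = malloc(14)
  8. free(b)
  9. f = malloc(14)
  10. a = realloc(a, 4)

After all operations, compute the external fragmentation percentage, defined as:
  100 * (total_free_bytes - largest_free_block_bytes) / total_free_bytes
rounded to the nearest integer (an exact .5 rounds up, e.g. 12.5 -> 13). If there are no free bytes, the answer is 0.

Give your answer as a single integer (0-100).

Op 1: a = malloc(12) -> a = 0; heap: [0-11 ALLOC][12-57 FREE]
Op 2: b = malloc(5) -> b = 12; heap: [0-11 ALLOC][12-16 ALLOC][17-57 FREE]
Op 3: a = realloc(a, 6) -> a = 0; heap: [0-5 ALLOC][6-11 FREE][12-16 ALLOC][17-57 FREE]
Op 4: a = realloc(a, 27) -> a = 17; heap: [0-11 FREE][12-16 ALLOC][17-43 ALLOC][44-57 FREE]
Op 5: c = malloc(17) -> c = NULL; heap: [0-11 FREE][12-16 ALLOC][17-43 ALLOC][44-57 FREE]
Op 6: d = malloc(18) -> d = NULL; heap: [0-11 FREE][12-16 ALLOC][17-43 ALLOC][44-57 FREE]
Op 7: e = malloc(14) -> e = 44; heap: [0-11 FREE][12-16 ALLOC][17-43 ALLOC][44-57 ALLOC]
Op 8: free(b) -> (freed b); heap: [0-16 FREE][17-43 ALLOC][44-57 ALLOC]
Op 9: f = malloc(14) -> f = 0; heap: [0-13 ALLOC][14-16 FREE][17-43 ALLOC][44-57 ALLOC]
Op 10: a = realloc(a, 4) -> a = 17; heap: [0-13 ALLOC][14-16 FREE][17-20 ALLOC][21-43 FREE][44-57 ALLOC]
Free blocks: [3 23] total_free=26 largest=23 -> 100*(26-23)/26 = 300/26 ≈ 11.538 -> rounds to 12

Answer: 12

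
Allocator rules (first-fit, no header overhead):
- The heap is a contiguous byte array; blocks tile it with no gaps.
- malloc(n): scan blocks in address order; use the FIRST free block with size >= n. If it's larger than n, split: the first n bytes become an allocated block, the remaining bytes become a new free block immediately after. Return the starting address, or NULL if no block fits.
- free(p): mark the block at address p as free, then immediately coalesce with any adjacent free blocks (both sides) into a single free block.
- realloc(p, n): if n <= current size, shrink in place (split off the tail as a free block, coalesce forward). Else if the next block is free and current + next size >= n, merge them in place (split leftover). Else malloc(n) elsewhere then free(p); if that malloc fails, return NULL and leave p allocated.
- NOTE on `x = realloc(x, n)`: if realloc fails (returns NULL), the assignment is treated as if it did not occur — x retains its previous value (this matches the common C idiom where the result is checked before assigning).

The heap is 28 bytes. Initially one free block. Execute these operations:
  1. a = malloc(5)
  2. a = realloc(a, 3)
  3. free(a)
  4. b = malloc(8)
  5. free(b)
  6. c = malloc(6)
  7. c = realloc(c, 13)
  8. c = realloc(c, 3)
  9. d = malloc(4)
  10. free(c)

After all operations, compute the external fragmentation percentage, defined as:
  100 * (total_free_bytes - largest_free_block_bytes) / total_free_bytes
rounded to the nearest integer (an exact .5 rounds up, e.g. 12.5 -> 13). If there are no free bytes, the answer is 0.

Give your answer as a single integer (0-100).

Op 1: a = malloc(5) -> a = 0; heap: [0-4 ALLOC][5-27 FREE]
Op 2: a = realloc(a, 3) -> a = 0; heap: [0-2 ALLOC][3-27 FREE]
Op 3: free(a) -> (freed a); heap: [0-27 FREE]
Op 4: b = malloc(8) -> b = 0; heap: [0-7 ALLOC][8-27 FREE]
Op 5: free(b) -> (freed b); heap: [0-27 FREE]
Op 6: c = malloc(6) -> c = 0; heap: [0-5 ALLOC][6-27 FREE]
Op 7: c = realloc(c, 13) -> c = 0; heap: [0-12 ALLOC][13-27 FREE]
Op 8: c = realloc(c, 3) -> c = 0; heap: [0-2 ALLOC][3-27 FREE]
Op 9: d = malloc(4) -> d = 3; heap: [0-2 ALLOC][3-6 ALLOC][7-27 FREE]
Op 10: free(c) -> (freed c); heap: [0-2 FREE][3-6 ALLOC][7-27 FREE]
Free blocks: [3 21] total_free=24 largest=21 -> 100*(24-21)/24 = 300/24 = 12.5 -> rounds to 13

Answer: 13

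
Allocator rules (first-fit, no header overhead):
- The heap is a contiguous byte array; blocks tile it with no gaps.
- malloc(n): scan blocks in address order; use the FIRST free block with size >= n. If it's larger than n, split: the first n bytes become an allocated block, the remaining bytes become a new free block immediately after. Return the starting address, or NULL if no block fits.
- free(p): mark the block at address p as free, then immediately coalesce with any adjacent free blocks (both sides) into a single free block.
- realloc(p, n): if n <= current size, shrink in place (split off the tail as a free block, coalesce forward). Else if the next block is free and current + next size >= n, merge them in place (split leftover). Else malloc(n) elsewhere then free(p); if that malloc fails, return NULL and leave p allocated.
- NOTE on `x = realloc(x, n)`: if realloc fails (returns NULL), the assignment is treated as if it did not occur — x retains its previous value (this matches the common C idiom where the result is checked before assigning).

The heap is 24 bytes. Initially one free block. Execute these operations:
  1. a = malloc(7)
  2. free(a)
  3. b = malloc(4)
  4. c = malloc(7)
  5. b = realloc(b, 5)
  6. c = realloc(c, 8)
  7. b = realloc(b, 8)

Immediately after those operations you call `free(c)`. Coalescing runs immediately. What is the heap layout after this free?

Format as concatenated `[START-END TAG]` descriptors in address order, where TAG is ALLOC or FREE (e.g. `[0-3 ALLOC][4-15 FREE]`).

Answer: [0-7 ALLOC][8-23 FREE]

Derivation:
Op 1: a = malloc(7) -> a = 0; heap: [0-6 ALLOC][7-23 FREE]
Op 2: free(a) -> (freed a); heap: [0-23 FREE]
Op 3: b = malloc(4) -> b = 0; heap: [0-3 ALLOC][4-23 FREE]
Op 4: c = malloc(7) -> c = 4; heap: [0-3 ALLOC][4-10 ALLOC][11-23 FREE]
Op 5: b = realloc(b, 5) -> b = 11; heap: [0-3 FREE][4-10 ALLOC][11-15 ALLOC][16-23 FREE]
Op 6: c = realloc(c, 8) -> c = 16; heap: [0-10 FREE][11-15 ALLOC][16-23 ALLOC]
Op 7: b = realloc(b, 8) -> b = 0; heap: [0-7 ALLOC][8-15 FREE][16-23 ALLOC]
free(c): c = 16 -> block [16-23 ALLOC]; mark free, coalesce with adjacent free neighbors -> [0-7 ALLOC][8-23 FREE]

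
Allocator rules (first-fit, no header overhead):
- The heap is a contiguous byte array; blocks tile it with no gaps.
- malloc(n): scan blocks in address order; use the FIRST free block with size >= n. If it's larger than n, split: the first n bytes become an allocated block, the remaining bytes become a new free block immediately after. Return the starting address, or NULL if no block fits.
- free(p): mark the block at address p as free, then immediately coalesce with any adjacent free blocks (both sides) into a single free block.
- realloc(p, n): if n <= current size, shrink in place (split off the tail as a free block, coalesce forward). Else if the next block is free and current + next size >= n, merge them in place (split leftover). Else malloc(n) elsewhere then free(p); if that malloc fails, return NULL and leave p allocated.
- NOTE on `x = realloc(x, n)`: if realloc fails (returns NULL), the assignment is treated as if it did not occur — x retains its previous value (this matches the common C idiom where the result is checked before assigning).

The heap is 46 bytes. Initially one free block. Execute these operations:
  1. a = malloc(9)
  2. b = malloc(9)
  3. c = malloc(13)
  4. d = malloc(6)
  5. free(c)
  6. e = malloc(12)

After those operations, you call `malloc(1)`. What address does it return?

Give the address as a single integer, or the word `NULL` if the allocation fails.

Op 1: a = malloc(9) -> a = 0; heap: [0-8 ALLOC][9-45 FREE]
Op 2: b = malloc(9) -> b = 9; heap: [0-8 ALLOC][9-17 ALLOC][18-45 FREE]
Op 3: c = malloc(13) -> c = 18; heap: [0-8 ALLOC][9-17 ALLOC][18-30 ALLOC][31-45 FREE]
Op 4: d = malloc(6) -> d = 31; heap: [0-8 ALLOC][9-17 ALLOC][18-30 ALLOC][31-36 ALLOC][37-45 FREE]
Op 5: free(c) -> (freed c); heap: [0-8 ALLOC][9-17 ALLOC][18-30 FREE][31-36 ALLOC][37-45 FREE]
Op 6: e = malloc(12) -> e = 18; heap: [0-8 ALLOC][9-17 ALLOC][18-29 ALLOC][30-30 FREE][31-36 ALLOC][37-45 FREE]
malloc(1): first-fit scan over [0-8 ALLOC][9-17 ALLOC][18-29 ALLOC][30-30 FREE][31-36 ALLOC][37-45 FREE] -> 30

Answer: 30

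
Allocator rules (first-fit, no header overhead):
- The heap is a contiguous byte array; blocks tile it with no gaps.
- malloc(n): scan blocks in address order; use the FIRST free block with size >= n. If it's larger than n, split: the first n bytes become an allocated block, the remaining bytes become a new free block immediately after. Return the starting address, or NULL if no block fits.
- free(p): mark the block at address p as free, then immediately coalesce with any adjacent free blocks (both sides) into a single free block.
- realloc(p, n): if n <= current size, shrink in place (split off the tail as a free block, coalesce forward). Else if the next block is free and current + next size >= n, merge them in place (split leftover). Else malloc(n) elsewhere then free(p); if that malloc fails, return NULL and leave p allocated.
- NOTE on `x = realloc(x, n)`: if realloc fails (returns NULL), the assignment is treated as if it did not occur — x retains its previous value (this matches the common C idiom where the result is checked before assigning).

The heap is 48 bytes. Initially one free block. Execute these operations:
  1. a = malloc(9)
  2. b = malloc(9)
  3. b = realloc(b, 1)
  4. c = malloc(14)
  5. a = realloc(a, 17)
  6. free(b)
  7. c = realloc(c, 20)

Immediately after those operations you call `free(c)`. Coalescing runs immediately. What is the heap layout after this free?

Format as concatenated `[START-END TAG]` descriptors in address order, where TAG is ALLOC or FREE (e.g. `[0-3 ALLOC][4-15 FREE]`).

Op 1: a = malloc(9) -> a = 0; heap: [0-8 ALLOC][9-47 FREE]
Op 2: b = malloc(9) -> b = 9; heap: [0-8 ALLOC][9-17 ALLOC][18-47 FREE]
Op 3: b = realloc(b, 1) -> b = 9; heap: [0-8 ALLOC][9-9 ALLOC][10-47 FREE]
Op 4: c = malloc(14) -> c = 10; heap: [0-8 ALLOC][9-9 ALLOC][10-23 ALLOC][24-47 FREE]
Op 5: a = realloc(a, 17) -> a = 24; heap: [0-8 FREE][9-9 ALLOC][10-23 ALLOC][24-40 ALLOC][41-47 FREE]
Op 6: free(b) -> (freed b); heap: [0-9 FREE][10-23 ALLOC][24-40 ALLOC][41-47 FREE]
Op 7: c = realloc(c, 20) -> NULL (c unchanged); heap: [0-9 FREE][10-23 ALLOC][24-40 ALLOC][41-47 FREE]
free(c): c = 10 -> block [10-23 ALLOC]; mark free, coalesce with adjacent free neighbors -> [0-23 FREE][24-40 ALLOC][41-47 FREE]

Answer: [0-23 FREE][24-40 ALLOC][41-47 FREE]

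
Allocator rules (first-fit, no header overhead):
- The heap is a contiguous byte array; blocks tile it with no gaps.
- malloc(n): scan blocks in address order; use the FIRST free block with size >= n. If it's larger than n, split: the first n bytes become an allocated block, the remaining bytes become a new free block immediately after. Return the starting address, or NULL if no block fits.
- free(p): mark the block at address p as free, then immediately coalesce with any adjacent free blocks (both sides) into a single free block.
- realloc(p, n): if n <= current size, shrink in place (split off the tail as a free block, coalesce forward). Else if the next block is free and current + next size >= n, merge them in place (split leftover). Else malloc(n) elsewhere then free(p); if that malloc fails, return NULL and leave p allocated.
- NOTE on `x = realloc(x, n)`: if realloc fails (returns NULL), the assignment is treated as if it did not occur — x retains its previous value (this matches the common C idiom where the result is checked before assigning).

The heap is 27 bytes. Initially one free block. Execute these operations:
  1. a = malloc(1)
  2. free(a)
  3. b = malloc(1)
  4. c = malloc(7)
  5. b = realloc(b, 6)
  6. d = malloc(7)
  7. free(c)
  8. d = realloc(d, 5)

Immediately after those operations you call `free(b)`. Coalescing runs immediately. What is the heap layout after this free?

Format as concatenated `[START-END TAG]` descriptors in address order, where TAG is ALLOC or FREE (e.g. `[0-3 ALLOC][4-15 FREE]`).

Op 1: a = malloc(1) -> a = 0; heap: [0-0 ALLOC][1-26 FREE]
Op 2: free(a) -> (freed a); heap: [0-26 FREE]
Op 3: b = malloc(1) -> b = 0; heap: [0-0 ALLOC][1-26 FREE]
Op 4: c = malloc(7) -> c = 1; heap: [0-0 ALLOC][1-7 ALLOC][8-26 FREE]
Op 5: b = realloc(b, 6) -> b = 8; heap: [0-0 FREE][1-7 ALLOC][8-13 ALLOC][14-26 FREE]
Op 6: d = malloc(7) -> d = 14; heap: [0-0 FREE][1-7 ALLOC][8-13 ALLOC][14-20 ALLOC][21-26 FREE]
Op 7: free(c) -> (freed c); heap: [0-7 FREE][8-13 ALLOC][14-20 ALLOC][21-26 FREE]
Op 8: d = realloc(d, 5) -> d = 14; heap: [0-7 FREE][8-13 ALLOC][14-18 ALLOC][19-26 FREE]
free(b): b = 8 -> block [8-13 ALLOC]; mark free, coalesce with adjacent free neighbors -> [0-13 FREE][14-18 ALLOC][19-26 FREE]

Answer: [0-13 FREE][14-18 ALLOC][19-26 FREE]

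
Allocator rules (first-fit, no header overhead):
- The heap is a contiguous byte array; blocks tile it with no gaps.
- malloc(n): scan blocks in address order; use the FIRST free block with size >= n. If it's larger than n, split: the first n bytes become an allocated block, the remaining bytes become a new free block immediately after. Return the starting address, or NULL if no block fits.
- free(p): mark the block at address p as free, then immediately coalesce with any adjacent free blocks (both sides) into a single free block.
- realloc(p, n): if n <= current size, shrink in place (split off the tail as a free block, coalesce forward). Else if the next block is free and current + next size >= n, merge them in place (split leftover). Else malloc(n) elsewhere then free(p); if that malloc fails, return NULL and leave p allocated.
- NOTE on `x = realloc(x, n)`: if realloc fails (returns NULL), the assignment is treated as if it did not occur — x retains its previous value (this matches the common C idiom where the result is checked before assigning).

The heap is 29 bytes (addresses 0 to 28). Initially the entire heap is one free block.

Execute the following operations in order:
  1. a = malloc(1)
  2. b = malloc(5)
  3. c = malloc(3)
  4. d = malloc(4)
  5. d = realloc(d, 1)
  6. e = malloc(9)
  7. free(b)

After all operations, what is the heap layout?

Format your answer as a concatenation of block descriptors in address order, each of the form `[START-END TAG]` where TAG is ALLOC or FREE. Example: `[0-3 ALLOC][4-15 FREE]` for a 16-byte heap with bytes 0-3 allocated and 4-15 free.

Op 1: a = malloc(1) -> a = 0; heap: [0-0 ALLOC][1-28 FREE]
Op 2: b = malloc(5) -> b = 1; heap: [0-0 ALLOC][1-5 ALLOC][6-28 FREE]
Op 3: c = malloc(3) -> c = 6; heap: [0-0 ALLOC][1-5 ALLOC][6-8 ALLOC][9-28 FREE]
Op 4: d = malloc(4) -> d = 9; heap: [0-0 ALLOC][1-5 ALLOC][6-8 ALLOC][9-12 ALLOC][13-28 FREE]
Op 5: d = realloc(d, 1) -> d = 9; heap: [0-0 ALLOC][1-5 ALLOC][6-8 ALLOC][9-9 ALLOC][10-28 FREE]
Op 6: e = malloc(9) -> e = 10; heap: [0-0 ALLOC][1-5 ALLOC][6-8 ALLOC][9-9 ALLOC][10-18 ALLOC][19-28 FREE]
Op 7: free(b) -> (freed b); heap: [0-0 ALLOC][1-5 FREE][6-8 ALLOC][9-9 ALLOC][10-18 ALLOC][19-28 FREE]

Answer: [0-0 ALLOC][1-5 FREE][6-8 ALLOC][9-9 ALLOC][10-18 ALLOC][19-28 FREE]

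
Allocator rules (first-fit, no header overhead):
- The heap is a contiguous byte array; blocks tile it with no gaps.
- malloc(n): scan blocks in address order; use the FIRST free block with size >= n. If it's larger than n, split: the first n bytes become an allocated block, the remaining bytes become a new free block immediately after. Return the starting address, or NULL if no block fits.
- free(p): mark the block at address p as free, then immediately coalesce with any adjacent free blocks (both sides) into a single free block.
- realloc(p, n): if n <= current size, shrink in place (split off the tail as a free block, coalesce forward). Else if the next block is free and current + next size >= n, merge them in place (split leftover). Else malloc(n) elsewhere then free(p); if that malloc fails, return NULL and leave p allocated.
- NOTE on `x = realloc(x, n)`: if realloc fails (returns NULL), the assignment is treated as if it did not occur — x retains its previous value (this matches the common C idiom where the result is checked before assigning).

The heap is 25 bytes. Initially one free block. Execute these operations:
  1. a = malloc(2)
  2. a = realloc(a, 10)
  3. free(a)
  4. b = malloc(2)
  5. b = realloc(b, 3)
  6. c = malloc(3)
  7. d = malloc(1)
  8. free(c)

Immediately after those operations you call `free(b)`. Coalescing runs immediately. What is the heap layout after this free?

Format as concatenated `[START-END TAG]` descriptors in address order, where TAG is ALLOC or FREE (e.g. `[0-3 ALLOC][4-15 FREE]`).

Answer: [0-5 FREE][6-6 ALLOC][7-24 FREE]

Derivation:
Op 1: a = malloc(2) -> a = 0; heap: [0-1 ALLOC][2-24 FREE]
Op 2: a = realloc(a, 10) -> a = 0; heap: [0-9 ALLOC][10-24 FREE]
Op 3: free(a) -> (freed a); heap: [0-24 FREE]
Op 4: b = malloc(2) -> b = 0; heap: [0-1 ALLOC][2-24 FREE]
Op 5: b = realloc(b, 3) -> b = 0; heap: [0-2 ALLOC][3-24 FREE]
Op 6: c = malloc(3) -> c = 3; heap: [0-2 ALLOC][3-5 ALLOC][6-24 FREE]
Op 7: d = malloc(1) -> d = 6; heap: [0-2 ALLOC][3-5 ALLOC][6-6 ALLOC][7-24 FREE]
Op 8: free(c) -> (freed c); heap: [0-2 ALLOC][3-5 FREE][6-6 ALLOC][7-24 FREE]
free(b): b = 0 -> block [0-2 ALLOC]; mark free, coalesce with adjacent free neighbors -> [0-5 FREE][6-6 ALLOC][7-24 FREE]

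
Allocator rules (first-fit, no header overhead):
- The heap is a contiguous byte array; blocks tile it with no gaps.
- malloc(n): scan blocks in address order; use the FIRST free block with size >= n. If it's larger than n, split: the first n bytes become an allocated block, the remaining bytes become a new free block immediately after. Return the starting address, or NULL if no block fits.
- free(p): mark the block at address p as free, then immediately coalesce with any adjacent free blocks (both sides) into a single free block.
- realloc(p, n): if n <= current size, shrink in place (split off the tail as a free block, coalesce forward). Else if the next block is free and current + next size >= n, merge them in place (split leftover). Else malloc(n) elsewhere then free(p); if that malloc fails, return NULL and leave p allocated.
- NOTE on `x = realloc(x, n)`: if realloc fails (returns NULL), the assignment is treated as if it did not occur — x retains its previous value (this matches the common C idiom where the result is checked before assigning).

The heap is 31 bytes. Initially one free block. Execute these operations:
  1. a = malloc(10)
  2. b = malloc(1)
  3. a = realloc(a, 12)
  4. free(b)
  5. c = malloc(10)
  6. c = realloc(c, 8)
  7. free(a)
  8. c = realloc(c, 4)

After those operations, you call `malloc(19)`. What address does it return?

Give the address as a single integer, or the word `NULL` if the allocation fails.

Answer: 4

Derivation:
Op 1: a = malloc(10) -> a = 0; heap: [0-9 ALLOC][10-30 FREE]
Op 2: b = malloc(1) -> b = 10; heap: [0-9 ALLOC][10-10 ALLOC][11-30 FREE]
Op 3: a = realloc(a, 12) -> a = 11; heap: [0-9 FREE][10-10 ALLOC][11-22 ALLOC][23-30 FREE]
Op 4: free(b) -> (freed b); heap: [0-10 FREE][11-22 ALLOC][23-30 FREE]
Op 5: c = malloc(10) -> c = 0; heap: [0-9 ALLOC][10-10 FREE][11-22 ALLOC][23-30 FREE]
Op 6: c = realloc(c, 8) -> c = 0; heap: [0-7 ALLOC][8-10 FREE][11-22 ALLOC][23-30 FREE]
Op 7: free(a) -> (freed a); heap: [0-7 ALLOC][8-30 FREE]
Op 8: c = realloc(c, 4) -> c = 0; heap: [0-3 ALLOC][4-30 FREE]
malloc(19): first-fit scan over [0-3 ALLOC][4-30 FREE] -> 4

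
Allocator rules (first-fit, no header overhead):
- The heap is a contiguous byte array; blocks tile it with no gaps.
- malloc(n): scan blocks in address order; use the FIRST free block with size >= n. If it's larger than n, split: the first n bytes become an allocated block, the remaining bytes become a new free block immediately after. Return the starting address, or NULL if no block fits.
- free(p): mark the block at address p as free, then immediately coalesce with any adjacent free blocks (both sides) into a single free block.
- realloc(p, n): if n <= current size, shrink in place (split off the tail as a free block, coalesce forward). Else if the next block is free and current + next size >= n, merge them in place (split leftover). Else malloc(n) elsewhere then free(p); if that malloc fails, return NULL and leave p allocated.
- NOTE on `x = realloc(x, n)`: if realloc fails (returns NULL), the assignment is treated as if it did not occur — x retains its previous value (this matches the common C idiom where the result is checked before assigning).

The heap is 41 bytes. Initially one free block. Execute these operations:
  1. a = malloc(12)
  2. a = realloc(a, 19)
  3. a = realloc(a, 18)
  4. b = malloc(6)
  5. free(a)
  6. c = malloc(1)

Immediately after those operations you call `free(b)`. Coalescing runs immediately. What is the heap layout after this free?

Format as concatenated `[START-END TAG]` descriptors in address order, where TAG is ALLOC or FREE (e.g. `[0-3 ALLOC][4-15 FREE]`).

Answer: [0-0 ALLOC][1-40 FREE]

Derivation:
Op 1: a = malloc(12) -> a = 0; heap: [0-11 ALLOC][12-40 FREE]
Op 2: a = realloc(a, 19) -> a = 0; heap: [0-18 ALLOC][19-40 FREE]
Op 3: a = realloc(a, 18) -> a = 0; heap: [0-17 ALLOC][18-40 FREE]
Op 4: b = malloc(6) -> b = 18; heap: [0-17 ALLOC][18-23 ALLOC][24-40 FREE]
Op 5: free(a) -> (freed a); heap: [0-17 FREE][18-23 ALLOC][24-40 FREE]
Op 6: c = malloc(1) -> c = 0; heap: [0-0 ALLOC][1-17 FREE][18-23 ALLOC][24-40 FREE]
free(b): b = 18 -> block [18-23 ALLOC]; mark free, coalesce with adjacent free neighbors -> [0-0 ALLOC][1-40 FREE]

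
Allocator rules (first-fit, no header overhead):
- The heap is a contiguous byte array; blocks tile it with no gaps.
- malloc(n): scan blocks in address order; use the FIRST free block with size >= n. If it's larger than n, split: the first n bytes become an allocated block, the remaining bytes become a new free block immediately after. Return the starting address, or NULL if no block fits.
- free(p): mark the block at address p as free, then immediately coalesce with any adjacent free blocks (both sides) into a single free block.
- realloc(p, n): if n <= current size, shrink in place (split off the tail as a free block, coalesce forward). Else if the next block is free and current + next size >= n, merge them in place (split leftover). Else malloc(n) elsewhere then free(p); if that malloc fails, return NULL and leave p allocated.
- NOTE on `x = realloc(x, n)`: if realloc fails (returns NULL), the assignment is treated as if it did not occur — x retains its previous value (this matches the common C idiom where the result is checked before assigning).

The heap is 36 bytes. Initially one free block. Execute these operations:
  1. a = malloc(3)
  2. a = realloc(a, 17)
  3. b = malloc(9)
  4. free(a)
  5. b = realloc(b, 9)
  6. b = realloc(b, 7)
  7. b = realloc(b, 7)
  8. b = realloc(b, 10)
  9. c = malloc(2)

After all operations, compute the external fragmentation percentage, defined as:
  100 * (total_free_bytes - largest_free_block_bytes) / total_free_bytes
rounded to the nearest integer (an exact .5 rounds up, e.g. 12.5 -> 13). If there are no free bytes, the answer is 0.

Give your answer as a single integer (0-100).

Answer: 38

Derivation:
Op 1: a = malloc(3) -> a = 0; heap: [0-2 ALLOC][3-35 FREE]
Op 2: a = realloc(a, 17) -> a = 0; heap: [0-16 ALLOC][17-35 FREE]
Op 3: b = malloc(9) -> b = 17; heap: [0-16 ALLOC][17-25 ALLOC][26-35 FREE]
Op 4: free(a) -> (freed a); heap: [0-16 FREE][17-25 ALLOC][26-35 FREE]
Op 5: b = realloc(b, 9) -> b = 17; heap: [0-16 FREE][17-25 ALLOC][26-35 FREE]
Op 6: b = realloc(b, 7) -> b = 17; heap: [0-16 FREE][17-23 ALLOC][24-35 FREE]
Op 7: b = realloc(b, 7) -> b = 17; heap: [0-16 FREE][17-23 ALLOC][24-35 FREE]
Op 8: b = realloc(b, 10) -> b = 17; heap: [0-16 FREE][17-26 ALLOC][27-35 FREE]
Op 9: c = malloc(2) -> c = 0; heap: [0-1 ALLOC][2-16 FREE][17-26 ALLOC][27-35 FREE]
Free blocks: [15 9] total_free=24 largest=15 -> 100*(24-15)/24 = 900/24 = 37.5 -> rounds to 38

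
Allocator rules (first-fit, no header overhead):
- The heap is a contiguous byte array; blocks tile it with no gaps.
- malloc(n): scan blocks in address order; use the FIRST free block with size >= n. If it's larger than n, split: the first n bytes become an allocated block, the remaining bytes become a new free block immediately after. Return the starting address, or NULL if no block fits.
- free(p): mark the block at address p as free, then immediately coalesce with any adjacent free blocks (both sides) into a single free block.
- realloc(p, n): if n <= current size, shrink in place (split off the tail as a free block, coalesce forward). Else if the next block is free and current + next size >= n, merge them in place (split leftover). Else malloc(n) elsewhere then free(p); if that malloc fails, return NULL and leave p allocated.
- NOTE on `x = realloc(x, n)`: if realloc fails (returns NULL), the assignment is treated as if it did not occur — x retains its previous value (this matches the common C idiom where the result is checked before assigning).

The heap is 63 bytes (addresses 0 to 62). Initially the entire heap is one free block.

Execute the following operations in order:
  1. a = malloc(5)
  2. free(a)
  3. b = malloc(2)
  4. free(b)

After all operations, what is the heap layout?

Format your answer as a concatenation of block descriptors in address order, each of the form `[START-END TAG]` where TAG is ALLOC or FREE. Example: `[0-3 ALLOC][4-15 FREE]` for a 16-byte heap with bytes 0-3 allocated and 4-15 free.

Op 1: a = malloc(5) -> a = 0; heap: [0-4 ALLOC][5-62 FREE]
Op 2: free(a) -> (freed a); heap: [0-62 FREE]
Op 3: b = malloc(2) -> b = 0; heap: [0-1 ALLOC][2-62 FREE]
Op 4: free(b) -> (freed b); heap: [0-62 FREE]

Answer: [0-62 FREE]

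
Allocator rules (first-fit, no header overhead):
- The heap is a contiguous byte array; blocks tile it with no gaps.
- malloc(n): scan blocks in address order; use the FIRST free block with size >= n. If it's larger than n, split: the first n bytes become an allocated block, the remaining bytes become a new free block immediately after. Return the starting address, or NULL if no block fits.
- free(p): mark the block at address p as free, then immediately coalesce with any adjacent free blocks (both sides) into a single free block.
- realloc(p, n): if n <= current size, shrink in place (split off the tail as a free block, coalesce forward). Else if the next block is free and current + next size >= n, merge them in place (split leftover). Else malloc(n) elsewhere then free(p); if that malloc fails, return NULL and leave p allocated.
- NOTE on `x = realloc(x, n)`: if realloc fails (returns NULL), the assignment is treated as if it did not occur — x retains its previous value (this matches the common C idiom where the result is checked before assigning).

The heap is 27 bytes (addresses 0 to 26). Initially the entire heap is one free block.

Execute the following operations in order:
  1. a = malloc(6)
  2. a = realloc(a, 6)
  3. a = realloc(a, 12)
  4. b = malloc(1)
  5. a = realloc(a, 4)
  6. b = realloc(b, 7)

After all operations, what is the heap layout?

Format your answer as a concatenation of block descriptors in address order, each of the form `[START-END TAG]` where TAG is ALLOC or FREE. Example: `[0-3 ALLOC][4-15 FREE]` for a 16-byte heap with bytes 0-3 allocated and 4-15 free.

Answer: [0-3 ALLOC][4-11 FREE][12-18 ALLOC][19-26 FREE]

Derivation:
Op 1: a = malloc(6) -> a = 0; heap: [0-5 ALLOC][6-26 FREE]
Op 2: a = realloc(a, 6) -> a = 0; heap: [0-5 ALLOC][6-26 FREE]
Op 3: a = realloc(a, 12) -> a = 0; heap: [0-11 ALLOC][12-26 FREE]
Op 4: b = malloc(1) -> b = 12; heap: [0-11 ALLOC][12-12 ALLOC][13-26 FREE]
Op 5: a = realloc(a, 4) -> a = 0; heap: [0-3 ALLOC][4-11 FREE][12-12 ALLOC][13-26 FREE]
Op 6: b = realloc(b, 7) -> b = 12; heap: [0-3 ALLOC][4-11 FREE][12-18 ALLOC][19-26 FREE]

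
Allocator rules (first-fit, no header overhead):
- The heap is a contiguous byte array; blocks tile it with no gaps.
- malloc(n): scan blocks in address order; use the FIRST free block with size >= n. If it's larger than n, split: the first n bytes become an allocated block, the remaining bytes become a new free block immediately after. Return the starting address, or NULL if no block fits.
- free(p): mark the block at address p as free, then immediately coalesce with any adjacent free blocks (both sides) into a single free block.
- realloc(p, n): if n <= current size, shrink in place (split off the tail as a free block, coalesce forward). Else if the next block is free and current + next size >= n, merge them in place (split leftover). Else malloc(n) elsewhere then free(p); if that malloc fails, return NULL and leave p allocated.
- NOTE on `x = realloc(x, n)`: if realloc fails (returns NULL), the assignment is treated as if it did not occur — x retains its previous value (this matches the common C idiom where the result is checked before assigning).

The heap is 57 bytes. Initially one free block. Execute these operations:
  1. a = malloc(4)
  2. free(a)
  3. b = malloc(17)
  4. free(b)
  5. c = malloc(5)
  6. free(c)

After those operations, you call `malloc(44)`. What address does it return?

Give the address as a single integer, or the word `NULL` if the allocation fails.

Answer: 0

Derivation:
Op 1: a = malloc(4) -> a = 0; heap: [0-3 ALLOC][4-56 FREE]
Op 2: free(a) -> (freed a); heap: [0-56 FREE]
Op 3: b = malloc(17) -> b = 0; heap: [0-16 ALLOC][17-56 FREE]
Op 4: free(b) -> (freed b); heap: [0-56 FREE]
Op 5: c = malloc(5) -> c = 0; heap: [0-4 ALLOC][5-56 FREE]
Op 6: free(c) -> (freed c); heap: [0-56 FREE]
malloc(44): first-fit scan over [0-56 FREE] -> 0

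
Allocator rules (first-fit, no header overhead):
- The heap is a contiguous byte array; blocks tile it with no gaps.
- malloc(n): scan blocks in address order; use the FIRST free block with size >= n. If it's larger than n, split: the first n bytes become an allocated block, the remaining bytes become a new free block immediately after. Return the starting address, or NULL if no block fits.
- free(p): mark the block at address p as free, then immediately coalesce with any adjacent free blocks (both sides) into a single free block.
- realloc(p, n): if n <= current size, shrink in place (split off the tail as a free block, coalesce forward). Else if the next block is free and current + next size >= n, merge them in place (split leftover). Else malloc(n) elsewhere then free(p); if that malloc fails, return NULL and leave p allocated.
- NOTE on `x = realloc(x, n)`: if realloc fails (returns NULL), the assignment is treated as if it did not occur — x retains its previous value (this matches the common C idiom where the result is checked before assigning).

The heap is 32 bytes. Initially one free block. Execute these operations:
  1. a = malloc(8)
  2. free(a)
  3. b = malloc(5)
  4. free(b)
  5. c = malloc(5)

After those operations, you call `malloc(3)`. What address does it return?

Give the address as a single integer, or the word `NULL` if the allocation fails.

Answer: 5

Derivation:
Op 1: a = malloc(8) -> a = 0; heap: [0-7 ALLOC][8-31 FREE]
Op 2: free(a) -> (freed a); heap: [0-31 FREE]
Op 3: b = malloc(5) -> b = 0; heap: [0-4 ALLOC][5-31 FREE]
Op 4: free(b) -> (freed b); heap: [0-31 FREE]
Op 5: c = malloc(5) -> c = 0; heap: [0-4 ALLOC][5-31 FREE]
malloc(3): first-fit scan over [0-4 ALLOC][5-31 FREE] -> 5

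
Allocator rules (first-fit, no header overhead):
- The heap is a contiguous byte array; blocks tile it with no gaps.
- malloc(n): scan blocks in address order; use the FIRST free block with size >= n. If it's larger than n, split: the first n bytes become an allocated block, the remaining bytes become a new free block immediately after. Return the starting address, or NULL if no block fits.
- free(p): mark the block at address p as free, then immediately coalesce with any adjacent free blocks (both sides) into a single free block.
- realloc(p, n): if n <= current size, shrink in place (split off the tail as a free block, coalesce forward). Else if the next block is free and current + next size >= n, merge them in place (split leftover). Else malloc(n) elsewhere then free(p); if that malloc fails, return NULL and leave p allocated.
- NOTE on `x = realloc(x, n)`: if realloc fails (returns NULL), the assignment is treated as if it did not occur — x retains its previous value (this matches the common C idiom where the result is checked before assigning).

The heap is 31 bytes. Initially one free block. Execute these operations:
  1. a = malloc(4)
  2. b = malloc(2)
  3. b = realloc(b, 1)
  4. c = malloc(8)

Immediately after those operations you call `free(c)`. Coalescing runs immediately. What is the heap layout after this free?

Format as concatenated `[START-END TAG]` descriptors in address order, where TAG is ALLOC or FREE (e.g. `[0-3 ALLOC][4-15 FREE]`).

Op 1: a = malloc(4) -> a = 0; heap: [0-3 ALLOC][4-30 FREE]
Op 2: b = malloc(2) -> b = 4; heap: [0-3 ALLOC][4-5 ALLOC][6-30 FREE]
Op 3: b = realloc(b, 1) -> b = 4; heap: [0-3 ALLOC][4-4 ALLOC][5-30 FREE]
Op 4: c = malloc(8) -> c = 5; heap: [0-3 ALLOC][4-4 ALLOC][5-12 ALLOC][13-30 FREE]
free(c): c = 5 -> block [5-12 ALLOC]; mark free, coalesce with adjacent free neighbors -> [0-3 ALLOC][4-4 ALLOC][5-30 FREE]

Answer: [0-3 ALLOC][4-4 ALLOC][5-30 FREE]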